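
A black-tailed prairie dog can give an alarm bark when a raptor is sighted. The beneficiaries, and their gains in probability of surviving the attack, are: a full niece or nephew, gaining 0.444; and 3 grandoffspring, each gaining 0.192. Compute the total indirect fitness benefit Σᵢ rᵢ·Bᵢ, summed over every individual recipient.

0.255

r to a full niece or nephew = 1/4 (full aunt/uncle↔niece/nephew: two paths of length 3 through the shared grandparent pair: r = 2·(1/2)^3 = 1/4).
r to a grandoffspring = 1/4 (two parent–offspring links: r = (1/2)^2 = 1/4).
Summing one r·B term per recipient: 1·0.25·0.444 + 3·0.25·0.192 = 0.255.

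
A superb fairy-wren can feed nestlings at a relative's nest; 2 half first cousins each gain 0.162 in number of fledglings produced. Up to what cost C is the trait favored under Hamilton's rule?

0.02025

r to a half first cousin = 0.0625 (half first cousins share one grandparent — one path of length 4: r = (1/2)^4 = 1/16).
Hamilton's rule: n·r·B > C, so the trait is favored while C < n·r·B = 2·0.0625·0.162 = 0.02025.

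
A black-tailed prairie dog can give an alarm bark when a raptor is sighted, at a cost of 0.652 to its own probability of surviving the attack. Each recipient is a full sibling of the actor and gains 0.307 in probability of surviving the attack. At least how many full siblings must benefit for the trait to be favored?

r to a full sibling = 1/2 (full sibs share both parents — two paths of length 2: r = 2·(1/2)^2 = 1/2).
Hamilton's rule: n·r·B > C  ⇒  n > C/(r·B) = 0.652/(0.5·0.307) = 4.248.
The smallest integer exceeding 4.248 is 5.

5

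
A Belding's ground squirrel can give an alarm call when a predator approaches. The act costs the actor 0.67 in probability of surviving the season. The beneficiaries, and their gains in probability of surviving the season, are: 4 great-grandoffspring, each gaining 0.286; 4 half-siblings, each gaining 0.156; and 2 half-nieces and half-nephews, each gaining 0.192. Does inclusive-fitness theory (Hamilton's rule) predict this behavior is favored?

No

Hamilton's rule: the trait is favored when the sum of r·B over every recipient exceeds the actor's cost C.
r to a great-grandoffspring = 1/8 (three parent–offspring links: r = (1/2)^3 = 1/8).
r to a half-sibling = 0.25 (half-sibs share one parent — one path of length 2: r = (1/2)^2 = 1/4).
r to a half-niece or half-nephew = 0.125 (half-aunt/uncle↔niece/nephew: one path of length 3: r = (1/2)^3 = 1/8).
Summing one r·B term per recipient: 4·0.125·0.286 + 4·0.25·0.156 + 2·0.125·0.192 = 0.347.
0.347 < 0.67: the indirect benefit is less than the cost.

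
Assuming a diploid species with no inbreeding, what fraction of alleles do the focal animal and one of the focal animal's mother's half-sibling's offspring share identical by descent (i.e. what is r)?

0.0625

Each parent–offspring link contributes a factor of 1/2, and independent paths through distinct common ancestors add.
Half first cousins share one grandparent — one path of length 4: r = (1/2)^4 = 1/16.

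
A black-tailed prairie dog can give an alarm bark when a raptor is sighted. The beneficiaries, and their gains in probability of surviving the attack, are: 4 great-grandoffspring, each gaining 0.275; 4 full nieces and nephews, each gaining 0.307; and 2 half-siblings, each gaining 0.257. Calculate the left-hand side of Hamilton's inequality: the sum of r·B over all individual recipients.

r to a great-grandoffspring = 1/8 (three parent–offspring links: r = (1/2)^3 = 1/8).
r to a full niece or nephew = 0.25 (full aunt/uncle↔niece/nephew: two paths of length 3 through the shared grandparent pair: r = 2·(1/2)^3 = 1/4).
r to a half-sibling = 1/4 (half-sibs share one parent — one path of length 2: r = (1/2)^2 = 1/4).
Summing one r·B term per recipient: 4·0.125·0.275 + 4·0.25·0.307 + 2·0.25·0.257 = 0.573.

0.573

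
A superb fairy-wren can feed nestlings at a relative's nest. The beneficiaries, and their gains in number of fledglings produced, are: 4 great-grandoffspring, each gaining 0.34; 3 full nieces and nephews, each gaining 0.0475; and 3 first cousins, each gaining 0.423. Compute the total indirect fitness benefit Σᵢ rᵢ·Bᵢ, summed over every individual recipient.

r to a great-grandoffspring = 0.125 (three parent–offspring links: r = (1/2)^3 = 1/8).
r to a full niece or nephew = 1/4 (full aunt/uncle↔niece/nephew: two paths of length 3 through the shared grandparent pair: r = 2·(1/2)^3 = 1/4).
r to a first cousin = 1/8 (first cousins share one grandparent pair — two paths of length 4: r = 2·(1/2)^4 = 1/8).
Summing one r·B term per recipient: 4·0.125·0.34 + 3·0.25·0.0475 + 3·0.125·0.423 = 0.36425.

0.36425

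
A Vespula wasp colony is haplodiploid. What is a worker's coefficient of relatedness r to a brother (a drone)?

Her haploid brother carries none of their father's genes and a random half of their mother's genome; that half matches the maternal half of her own genome with probability 1/2: r = 1/2 · 1/2 = 1/4.

0.25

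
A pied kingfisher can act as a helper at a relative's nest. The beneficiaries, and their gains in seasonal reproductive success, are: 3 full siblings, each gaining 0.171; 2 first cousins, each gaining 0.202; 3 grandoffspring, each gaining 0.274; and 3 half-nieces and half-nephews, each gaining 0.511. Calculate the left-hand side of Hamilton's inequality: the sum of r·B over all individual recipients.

r to a full sibling = 0.5 (full sibs share both parents — two paths of length 2: r = 2·(1/2)^2 = 1/2).
r to a first cousin = 0.125 (first cousins share one grandparent pair — two paths of length 4: r = 2·(1/2)^4 = 1/8).
r to a grandoffspring = 1/4 (two parent–offspring links: r = (1/2)^2 = 1/4).
r to a half-niece or half-nephew = 0.125 (half-aunt/uncle↔niece/nephew: one path of length 3: r = (1/2)^3 = 1/8).
Summing one r·B term per recipient: 3·0.5·0.171 + 2·0.125·0.202 + 3·0.25·0.274 + 3·0.125·0.511 = 0.704125.

0.704125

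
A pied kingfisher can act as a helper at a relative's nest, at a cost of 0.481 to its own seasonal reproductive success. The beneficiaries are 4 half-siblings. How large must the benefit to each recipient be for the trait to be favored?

r to a half-sibling = 0.25 (half-sibs share one parent — one path of length 2: r = (1/2)^2 = 1/4).
Hamilton's rule with n recipients of equal r: n·r·B > C, so B > C/(n·r) = 0.481/(4·0.25) = 0.481.

0.481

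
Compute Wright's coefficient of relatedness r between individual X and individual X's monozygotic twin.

Each parent–offspring link contributes a factor of 1/2, and independent paths through distinct common ancestors add.
Monozygotic twins share every allele identical by descent: r = 1.

1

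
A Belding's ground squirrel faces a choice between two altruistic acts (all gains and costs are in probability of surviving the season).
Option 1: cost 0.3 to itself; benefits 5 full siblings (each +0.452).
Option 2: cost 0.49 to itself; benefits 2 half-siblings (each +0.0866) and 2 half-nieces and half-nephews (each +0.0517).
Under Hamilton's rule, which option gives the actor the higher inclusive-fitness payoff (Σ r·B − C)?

Option 1: r to a full sibling = 0.5.
Option 1: Σ r·B − C = (5·0.5·0.452) − 0.3 = 0.83.
Option 2: r to a half-sibling = 0.25.
Option 2: r to a half-niece or half-nephew = 0.125.
Option 2: Σ r·B − C = (2·0.25·0.0866 + 2·0.125·0.0517) − 0.49 = -0.433775.
Option 1 has the higher net inclusive-fitness payoff.

Option 1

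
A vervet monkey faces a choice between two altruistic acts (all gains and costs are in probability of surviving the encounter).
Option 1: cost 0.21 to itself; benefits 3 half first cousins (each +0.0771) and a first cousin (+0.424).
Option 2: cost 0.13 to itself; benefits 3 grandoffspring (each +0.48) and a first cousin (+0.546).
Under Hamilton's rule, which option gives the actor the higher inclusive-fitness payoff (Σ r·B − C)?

Option 2

Option 1: r to a half first cousin = 0.0625.
Option 1: r to a first cousin = 0.125.
Option 1: Σ r·B − C = (3·0.0625·0.0771 + 1·0.125·0.424) − 0.21 = -0.14254375.
Option 2: r to a grandoffspring = 0.25.
Option 2: r to a first cousin = 0.125.
Option 2: Σ r·B − C = (3·0.25·0.48 + 1·0.125·0.546) − 0.13 = 0.29825.
Option 2 has the higher net inclusive-fitness payoff.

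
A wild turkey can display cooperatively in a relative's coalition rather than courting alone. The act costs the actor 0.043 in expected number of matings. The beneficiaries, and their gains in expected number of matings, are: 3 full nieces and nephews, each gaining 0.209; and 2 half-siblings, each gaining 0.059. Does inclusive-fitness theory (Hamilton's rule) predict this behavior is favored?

Yes

Hamilton's rule: the trait is favored when the sum of r·B over every recipient exceeds the actor's cost C.
r to a full niece or nephew = 0.25 (full aunt/uncle↔niece/nephew: two paths of length 3 through the shared grandparent pair: r = 2·(1/2)^3 = 1/4).
r to a half-sibling = 0.25 (half-sibs share one parent — one path of length 2: r = (1/2)^2 = 1/4).
Summing one r·B term per recipient: 3·0.25·0.209 + 2·0.25·0.059 = 0.18625.
0.18625 > 0.043: the indirect benefit exceeds the cost.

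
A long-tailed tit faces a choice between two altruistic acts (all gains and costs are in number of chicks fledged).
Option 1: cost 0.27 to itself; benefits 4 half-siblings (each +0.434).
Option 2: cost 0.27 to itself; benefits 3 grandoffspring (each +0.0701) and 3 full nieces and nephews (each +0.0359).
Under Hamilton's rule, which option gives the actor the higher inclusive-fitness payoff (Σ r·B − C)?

Option 1: r to a half-sibling = 0.25.
Option 1: Σ r·B − C = (4·0.25·0.434) − 0.27 = 0.164.
Option 2: r to a grandoffspring = 0.25.
Option 2: r to a full niece or nephew = 0.25.
Option 2: Σ r·B − C = (3·0.25·0.0701 + 3·0.25·0.0359) − 0.27 = -0.1905.
Option 1 has the higher net inclusive-fitness payoff.

Option 1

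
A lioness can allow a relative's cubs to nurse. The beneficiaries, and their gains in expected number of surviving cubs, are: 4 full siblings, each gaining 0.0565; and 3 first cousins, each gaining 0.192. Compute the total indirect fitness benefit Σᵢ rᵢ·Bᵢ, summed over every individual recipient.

r to a full sibling = 0.5 (full sibs share both parents — two paths of length 2: r = 2·(1/2)^2 = 1/2).
r to a first cousin = 0.125 (first cousins share one grandparent pair — two paths of length 4: r = 2·(1/2)^4 = 1/8).
Summing one r·B term per recipient: 4·0.5·0.0565 + 3·0.125·0.192 = 0.185.

0.185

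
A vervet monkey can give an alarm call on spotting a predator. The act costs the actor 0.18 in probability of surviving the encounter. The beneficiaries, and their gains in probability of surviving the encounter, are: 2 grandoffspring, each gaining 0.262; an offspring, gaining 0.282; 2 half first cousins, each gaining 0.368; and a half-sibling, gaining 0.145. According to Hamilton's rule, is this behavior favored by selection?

Hamilton's rule: the trait is favored when the sum of r·B over every recipient exceeds the actor's cost C.
r to a grandoffspring = 0.25 (two parent–offspring links: r = (1/2)^2 = 1/4).
r to an offspring = 1/2 (one parent–offspring link: r = (1/2)^1 = 1/2).
r to a half first cousin = 1/16 (half first cousins share one grandparent — one path of length 4: r = (1/2)^4 = 1/16).
r to a half-sibling = 0.25 (half-sibs share one parent — one path of length 2: r = (1/2)^2 = 1/4).
Summing one r·B term per recipient: 2·0.25·0.262 + 1·0.5·0.282 + 2·0.0625·0.368 + 1·0.25·0.145 = 0.35425.
0.35425 > 0.18: the indirect benefit exceeds the cost.

Yes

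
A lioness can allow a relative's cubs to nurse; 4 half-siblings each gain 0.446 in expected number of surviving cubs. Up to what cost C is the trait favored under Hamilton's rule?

r to a half-sibling = 1/4 (half-sibs share one parent — one path of length 2: r = (1/2)^2 = 1/4).
Hamilton's rule: n·r·B > C, so the trait is favored while C < n·r·B = 4·0.25·0.446 = 0.446.

0.446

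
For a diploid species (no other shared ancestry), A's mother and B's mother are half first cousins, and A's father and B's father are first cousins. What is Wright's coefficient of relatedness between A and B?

0.046875

Independent pedigree routes through distinct common ancestors add.
A and B are related in two ways: half second cousins through their mothers (r = 1/64) and second cousins through their fathers (r = 1/32).
r = 1/64 + 1/32 = 0.046875.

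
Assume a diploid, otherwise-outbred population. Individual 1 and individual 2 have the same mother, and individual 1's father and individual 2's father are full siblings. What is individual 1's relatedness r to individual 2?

With two independent routes of shared ancestry, r is the sum of the two contributions.
Individual 1 and individual 2 are related in two ways: half-sibs through their shared mother (r = 1/4) and first cousins through their fathers (r = 1/8).
r = 1/4 + 1/8 = 0.375.

0.375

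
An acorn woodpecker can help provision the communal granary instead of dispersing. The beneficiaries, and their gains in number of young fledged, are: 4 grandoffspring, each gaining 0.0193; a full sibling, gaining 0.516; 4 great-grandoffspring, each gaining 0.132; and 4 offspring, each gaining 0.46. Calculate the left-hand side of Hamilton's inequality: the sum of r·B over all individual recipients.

1.2633

r to a grandoffspring = 1/4 (two parent–offspring links: r = (1/2)^2 = 1/4).
r to a full sibling = 1/2 (full sibs share both parents — two paths of length 2: r = 2·(1/2)^2 = 1/2).
r to a great-grandoffspring = 1/8 (three parent–offspring links: r = (1/2)^3 = 1/8).
r to an offspring = 0.5 (one parent–offspring link: r = (1/2)^1 = 1/2).
Summing one r·B term per recipient: 4·0.25·0.0193 + 1·0.5·0.516 + 4·0.125·0.132 + 4·0.5·0.46 = 1.2633.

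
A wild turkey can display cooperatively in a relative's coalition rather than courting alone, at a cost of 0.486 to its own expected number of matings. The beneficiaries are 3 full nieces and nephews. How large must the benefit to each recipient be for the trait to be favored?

r to a full niece or nephew = 0.25 (full aunt/uncle↔niece/nephew: two paths of length 3 through the shared grandparent pair: r = 2·(1/2)^3 = 1/4).
Hamilton's rule with n recipients of equal r: n·r·B > C, so B > C/(n·r) = 0.486/(3·0.25) = 0.648.

0.648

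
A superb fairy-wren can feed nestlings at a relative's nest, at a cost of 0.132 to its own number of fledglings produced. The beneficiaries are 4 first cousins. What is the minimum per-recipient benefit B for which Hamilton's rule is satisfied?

r to a first cousin = 0.125 (first cousins share one grandparent pair — two paths of length 4: r = 2·(1/2)^4 = 1/8).
Hamilton's rule with n recipients of equal r: n·r·B > C, so B > C/(n·r) = 0.132/(4·0.125) = 0.264.

0.264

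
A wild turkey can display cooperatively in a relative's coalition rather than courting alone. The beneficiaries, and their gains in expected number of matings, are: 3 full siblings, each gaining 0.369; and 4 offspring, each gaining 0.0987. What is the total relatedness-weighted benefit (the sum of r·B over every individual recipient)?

r to a full sibling = 0.5 (full sibs share both parents — two paths of length 2: r = 2·(1/2)^2 = 1/2).
r to an offspring = 0.5 (one parent–offspring link: r = (1/2)^1 = 1/2).
Summing one r·B term per recipient: 3·0.5·0.369 + 4·0.5·0.0987 = 0.7509.

0.7509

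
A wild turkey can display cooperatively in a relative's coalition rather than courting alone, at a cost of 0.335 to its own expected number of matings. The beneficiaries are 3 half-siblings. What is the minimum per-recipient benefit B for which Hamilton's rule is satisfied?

0.4467

r to a half-sibling = 1/4 (half-sibs share one parent — one path of length 2: r = (1/2)^2 = 1/4).
Hamilton's rule with n recipients of equal r: n·r·B > C, so B > C/(n·r) = 0.335/(3·0.25) = 0.4467.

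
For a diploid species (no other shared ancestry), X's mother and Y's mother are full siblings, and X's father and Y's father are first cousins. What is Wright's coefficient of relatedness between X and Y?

0.15625

With two independent routes of shared ancestry, r is the sum of the two contributions.
X and Y are related in two ways: first cousins through their mothers (r = 1/8) and second cousins through their fathers (r = 1/32).
r = 1/8 + 1/32 = 5/32 = 0.15625.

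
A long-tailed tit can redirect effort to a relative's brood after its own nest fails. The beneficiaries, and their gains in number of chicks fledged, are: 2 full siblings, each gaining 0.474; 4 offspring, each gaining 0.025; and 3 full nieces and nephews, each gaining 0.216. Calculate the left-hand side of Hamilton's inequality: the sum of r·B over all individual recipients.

r to a full sibling = 0.5 (full sibs share both parents — two paths of length 2: r = 2·(1/2)^2 = 1/2).
r to an offspring = 1/2 (one parent–offspring link: r = (1/2)^1 = 1/2).
r to a full niece or nephew = 1/4 (full aunt/uncle↔niece/nephew: two paths of length 3 through the shared grandparent pair: r = 2·(1/2)^3 = 1/4).
Summing one r·B term per recipient: 2·0.5·0.474 + 4·0.5·0.025 + 3·0.25·0.216 = 0.686.

0.686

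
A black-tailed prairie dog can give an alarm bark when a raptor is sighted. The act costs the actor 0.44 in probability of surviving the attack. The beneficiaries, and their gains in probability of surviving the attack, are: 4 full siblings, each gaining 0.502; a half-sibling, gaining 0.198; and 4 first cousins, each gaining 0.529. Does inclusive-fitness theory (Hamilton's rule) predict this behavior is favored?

Hamilton's rule: the trait is favored when the sum of r·B over every recipient exceeds the actor's cost C.
r to a full sibling = 0.5 (full sibs share both parents — two paths of length 2: r = 2·(1/2)^2 = 1/2).
r to a half-sibling = 1/4 (half-sibs share one parent — one path of length 2: r = (1/2)^2 = 1/4).
r to a first cousin = 0.125 (first cousins share one grandparent pair — two paths of length 4: r = 2·(1/2)^4 = 1/8).
Summing one r·B term per recipient: 4·0.5·0.502 + 1·0.25·0.198 + 4·0.125·0.529 = 1.318.
1.318 > 0.44: the indirect benefit exceeds the cost.

Yes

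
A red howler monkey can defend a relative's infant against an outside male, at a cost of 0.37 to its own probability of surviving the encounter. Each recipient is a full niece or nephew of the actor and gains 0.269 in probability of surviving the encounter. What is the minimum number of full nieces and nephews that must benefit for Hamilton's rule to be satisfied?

r to a full niece or nephew = 0.25 (full aunt/uncle↔niece/nephew: two paths of length 3 through the shared grandparent pair: r = 2·(1/2)^3 = 1/4).
Hamilton's rule: n·r·B > C  ⇒  n > C/(r·B) = 0.37/(0.25·0.269) = 5.502.
The smallest integer exceeding 5.502 is 6.

6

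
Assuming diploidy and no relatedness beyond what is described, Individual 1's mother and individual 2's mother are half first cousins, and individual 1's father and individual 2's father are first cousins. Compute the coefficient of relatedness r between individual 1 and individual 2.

Wright's path rule: contributions from independent ancestry routes add.
Individual 1 and individual 2 are related in two ways: half second cousins through their mothers (r = 1/64) and second cousins through their fathers (r = 1/32).
r = 1/64 + 1/32 = 0.046875.

0.046875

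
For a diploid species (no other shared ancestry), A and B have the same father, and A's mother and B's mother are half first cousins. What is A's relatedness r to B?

0.265625

Wright's path rule: contributions from independent ancestry routes add.
A and B are related in two ways: half-sibs through their shared father (r = 1/4) and half second cousins through their mothers (r = 1/64).
r = 1/4 + 1/64 = 0.265625.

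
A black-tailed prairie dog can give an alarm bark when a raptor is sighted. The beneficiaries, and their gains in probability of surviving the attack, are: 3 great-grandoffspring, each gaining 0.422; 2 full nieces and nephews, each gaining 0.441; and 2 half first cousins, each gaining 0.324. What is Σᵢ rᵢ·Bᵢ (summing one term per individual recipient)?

0.41925

r to a great-grandoffspring = 1/8 (three parent–offspring links: r = (1/2)^3 = 1/8).
r to a full niece or nephew = 0.25 (full aunt/uncle↔niece/nephew: two paths of length 3 through the shared grandparent pair: r = 2·(1/2)^3 = 1/4).
r to a half first cousin = 1/16 (half first cousins share one grandparent — one path of length 4: r = (1/2)^4 = 1/16).
Summing one r·B term per recipient: 3·0.125·0.422 + 2·0.25·0.441 + 2·0.0625·0.324 = 0.41925.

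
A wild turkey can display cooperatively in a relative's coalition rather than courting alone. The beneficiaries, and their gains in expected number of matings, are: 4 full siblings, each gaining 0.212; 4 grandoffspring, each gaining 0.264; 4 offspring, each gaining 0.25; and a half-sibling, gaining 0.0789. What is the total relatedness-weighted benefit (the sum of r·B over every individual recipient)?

1.207725

r to a full sibling = 0.5 (full sibs share both parents — two paths of length 2: r = 2·(1/2)^2 = 1/2).
r to a grandoffspring = 1/4 (two parent–offspring links: r = (1/2)^2 = 1/4).
r to an offspring = 0.5 (one parent–offspring link: r = (1/2)^1 = 1/2).
r to a half-sibling = 1/4 (half-sibs share one parent — one path of length 2: r = (1/2)^2 = 1/4).
Summing one r·B term per recipient: 4·0.5·0.212 + 4·0.25·0.264 + 4·0.5·0.25 + 1·0.25·0.0789 = 1.207725.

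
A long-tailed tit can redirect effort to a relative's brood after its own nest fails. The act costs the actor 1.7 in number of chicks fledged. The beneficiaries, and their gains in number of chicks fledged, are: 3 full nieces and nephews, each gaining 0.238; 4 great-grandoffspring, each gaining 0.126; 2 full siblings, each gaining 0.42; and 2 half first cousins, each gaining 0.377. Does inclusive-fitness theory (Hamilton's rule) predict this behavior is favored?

Hamilton's rule: the trait is favored when the sum of r·B over every recipient exceeds the actor's cost C.
r to a full niece or nephew = 1/4 (full aunt/uncle↔niece/nephew: two paths of length 3 through the shared grandparent pair: r = 2·(1/2)^3 = 1/4).
r to a great-grandoffspring = 1/8 (three parent–offspring links: r = (1/2)^3 = 1/8).
r to a full sibling = 0.5 (full sibs share both parents — two paths of length 2: r = 2·(1/2)^2 = 1/2).
r to a half first cousin = 1/16 (half first cousins share one grandparent — one path of length 4: r = (1/2)^4 = 1/16).
Summing one r·B term per recipient: 3·0.25·0.238 + 4·0.125·0.126 + 2·0.5·0.42 + 2·0.0625·0.377 = 0.708625.
0.708625 < 1.7: the indirect benefit is less than the cost.

No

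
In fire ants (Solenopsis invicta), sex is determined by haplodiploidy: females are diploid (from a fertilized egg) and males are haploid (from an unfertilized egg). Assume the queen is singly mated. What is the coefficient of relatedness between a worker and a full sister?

Haplodiploid full sisters inherit their father's entire haploid genome identically (contributing 1/2) and on average half of their mother's contribution (1/2 · 1/2 = 1/4); r = 1/2 + 1/4 = 3/4.

0.75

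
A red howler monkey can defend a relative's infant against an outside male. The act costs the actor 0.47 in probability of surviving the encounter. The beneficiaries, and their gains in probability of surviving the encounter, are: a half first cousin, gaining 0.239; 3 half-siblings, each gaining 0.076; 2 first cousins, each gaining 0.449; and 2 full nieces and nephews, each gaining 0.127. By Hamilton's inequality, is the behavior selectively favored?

No

Hamilton's rule: the trait is favored when the sum of r·B over every recipient exceeds the actor's cost C.
r to a half first cousin = 1/16 (half first cousins share one grandparent — one path of length 4: r = (1/2)^4 = 1/16).
r to a half-sibling = 0.25 (half-sibs share one parent — one path of length 2: r = (1/2)^2 = 1/4).
r to a first cousin = 1/8 (first cousins share one grandparent pair — two paths of length 4: r = 2·(1/2)^4 = 1/8).
r to a full niece or nephew = 1/4 (full aunt/uncle↔niece/nephew: two paths of length 3 through the shared grandparent pair: r = 2·(1/2)^3 = 1/4).
Summing one r·B term per recipient: 1·0.0625·0.239 + 3·0.25·0.076 + 2·0.125·0.449 + 2·0.25·0.127 = 0.2476875.
0.2476875 < 0.47: the indirect benefit is less than the cost.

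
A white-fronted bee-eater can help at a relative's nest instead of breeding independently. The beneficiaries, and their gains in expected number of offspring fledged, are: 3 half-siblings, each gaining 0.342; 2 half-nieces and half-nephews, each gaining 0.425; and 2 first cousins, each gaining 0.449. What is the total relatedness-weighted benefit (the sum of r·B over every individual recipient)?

0.475

r to a half-sibling = 0.25 (half-sibs share one parent — one path of length 2: r = (1/2)^2 = 1/4).
r to a half-niece or half-nephew = 0.125 (half-aunt/uncle↔niece/nephew: one path of length 3: r = (1/2)^3 = 1/8).
r to a first cousin = 0.125 (first cousins share one grandparent pair — two paths of length 4: r = 2·(1/2)^4 = 1/8).
Summing one r·B term per recipient: 3·0.25·0.342 + 2·0.125·0.425 + 2·0.125·0.449 = 0.475.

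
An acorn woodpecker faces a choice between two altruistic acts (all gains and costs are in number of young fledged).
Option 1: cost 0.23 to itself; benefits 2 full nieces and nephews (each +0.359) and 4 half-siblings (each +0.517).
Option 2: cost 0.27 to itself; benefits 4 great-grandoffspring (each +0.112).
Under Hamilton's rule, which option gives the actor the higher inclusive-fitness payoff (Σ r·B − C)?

Option 1: r to a full niece or nephew = 0.25.
Option 1: r to a half-sibling = 0.25.
Option 1: Σ r·B − C = (2·0.25·0.359 + 4·0.25·0.517) − 0.23 = 0.4665.
Option 2: r to a great-grandoffspring = 0.125.
Option 2: Σ r·B − C = (4·0.125·0.112) − 0.27 = -0.214.
Option 1 has the higher net inclusive-fitness payoff.

Option 1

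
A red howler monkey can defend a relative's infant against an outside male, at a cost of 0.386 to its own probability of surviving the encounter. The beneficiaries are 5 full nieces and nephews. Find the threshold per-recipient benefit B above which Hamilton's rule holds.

0.3088

r to a full niece or nephew = 1/4 (full aunt/uncle↔niece/nephew: two paths of length 3 through the shared grandparent pair: r = 2·(1/2)^3 = 1/4).
Hamilton's rule with n recipients of equal r: n·r·B > C, so B > C/(n·r) = 0.386/(5·0.25) = 0.3088.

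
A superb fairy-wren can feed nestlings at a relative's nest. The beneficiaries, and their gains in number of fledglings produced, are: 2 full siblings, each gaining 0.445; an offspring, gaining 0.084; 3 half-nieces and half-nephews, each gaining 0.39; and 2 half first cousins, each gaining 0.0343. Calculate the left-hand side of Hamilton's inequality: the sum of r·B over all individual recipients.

0.6375375

r to a full sibling = 0.5 (full sibs share both parents — two paths of length 2: r = 2·(1/2)^2 = 1/2).
r to an offspring = 1/2 (one parent–offspring link: r = (1/2)^1 = 1/2).
r to a half-niece or half-nephew = 1/8 (half-aunt/uncle↔niece/nephew: one path of length 3: r = (1/2)^3 = 1/8).
r to a half first cousin = 0.0625 (half first cousins share one grandparent — one path of length 4: r = (1/2)^4 = 1/16).
Summing one r·B term per recipient: 2·0.5·0.445 + 1·0.5·0.084 + 3·0.125·0.39 + 2·0.0625·0.0343 = 0.6375375.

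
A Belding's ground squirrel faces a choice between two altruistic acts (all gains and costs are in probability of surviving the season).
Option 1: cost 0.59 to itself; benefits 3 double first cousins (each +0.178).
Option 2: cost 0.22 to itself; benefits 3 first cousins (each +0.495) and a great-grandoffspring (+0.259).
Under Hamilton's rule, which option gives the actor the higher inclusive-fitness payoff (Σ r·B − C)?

Option 2

Option 1: r to a double first cousin = 0.25.
Option 1: Σ r·B − C = (3·0.25·0.178) − 0.59 = -0.4565.
Option 2: r to a first cousin = 0.125.
Option 2: r to a great-grandoffspring = 0.125.
Option 2: Σ r·B − C = (3·0.125·0.495 + 1·0.125·0.259) − 0.22 = -0.002.
Option 2 has the higher net inclusive-fitness payoff.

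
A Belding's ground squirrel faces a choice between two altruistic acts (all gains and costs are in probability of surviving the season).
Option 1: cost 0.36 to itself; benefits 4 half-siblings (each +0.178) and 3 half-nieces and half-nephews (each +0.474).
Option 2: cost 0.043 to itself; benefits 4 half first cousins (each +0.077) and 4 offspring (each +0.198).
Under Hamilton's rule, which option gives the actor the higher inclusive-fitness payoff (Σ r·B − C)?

Option 1: r to a half-sibling = 0.25.
Option 1: r to a half-niece or half-nephew = 0.125.
Option 1: Σ r·B − C = (4·0.25·0.178 + 3·0.125·0.474) − 0.36 = -0.00425.
Option 2: r to a half first cousin = 0.0625.
Option 2: r to an offspring = 0.5.
Option 2: Σ r·B − C = (4·0.0625·0.077 + 4·0.5·0.198) − 0.043 = 0.37225.
Option 2 has the higher net inclusive-fitness payoff.

Option 2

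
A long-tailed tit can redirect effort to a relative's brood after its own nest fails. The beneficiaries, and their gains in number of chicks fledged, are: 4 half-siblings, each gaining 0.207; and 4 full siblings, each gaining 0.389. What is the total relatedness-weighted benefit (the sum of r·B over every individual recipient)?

r to a half-sibling = 0.25 (half-sibs share one parent — one path of length 2: r = (1/2)^2 = 1/4).
r to a full sibling = 0.5 (full sibs share both parents — two paths of length 2: r = 2·(1/2)^2 = 1/2).
Summing one r·B term per recipient: 4·0.25·0.207 + 4·0.5·0.389 = 0.985.

0.985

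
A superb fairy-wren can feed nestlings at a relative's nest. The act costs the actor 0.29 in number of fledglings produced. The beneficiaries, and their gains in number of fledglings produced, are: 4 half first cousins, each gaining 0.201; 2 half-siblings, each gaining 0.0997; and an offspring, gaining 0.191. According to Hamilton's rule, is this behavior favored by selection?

No

Hamilton's rule: the trait is favored when the sum of r·B over every recipient exceeds the actor's cost C.
r to a half first cousin = 1/16 (half first cousins share one grandparent — one path of length 4: r = (1/2)^4 = 1/16).
r to a half-sibling = 0.25 (half-sibs share one parent — one path of length 2: r = (1/2)^2 = 1/4).
r to an offspring = 0.5 (one parent–offspring link: r = (1/2)^1 = 1/2).
Summing one r·B term per recipient: 4·0.0625·0.201 + 2·0.25·0.0997 + 1·0.5·0.191 = 0.1956.
0.1956 < 0.29: the indirect benefit is less than the cost.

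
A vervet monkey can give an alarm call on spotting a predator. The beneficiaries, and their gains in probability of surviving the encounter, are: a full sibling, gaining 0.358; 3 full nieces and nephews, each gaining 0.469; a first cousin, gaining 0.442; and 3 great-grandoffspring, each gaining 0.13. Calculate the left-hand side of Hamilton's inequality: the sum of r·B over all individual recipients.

0.63475

r to a full sibling = 0.5 (full sibs share both parents — two paths of length 2: r = 2·(1/2)^2 = 1/2).
r to a full niece or nephew = 0.25 (full aunt/uncle↔niece/nephew: two paths of length 3 through the shared grandparent pair: r = 2·(1/2)^3 = 1/4).
r to a first cousin = 0.125 (first cousins share one grandparent pair — two paths of length 4: r = 2·(1/2)^4 = 1/8).
r to a great-grandoffspring = 0.125 (three parent–offspring links: r = (1/2)^3 = 1/8).
Summing one r·B term per recipient: 1·0.5·0.358 + 3·0.25·0.469 + 1·0.125·0.442 + 3·0.125·0.13 = 0.63475.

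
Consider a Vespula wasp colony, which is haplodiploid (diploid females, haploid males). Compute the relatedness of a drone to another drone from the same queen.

0.5

Haploid brothers each carry a random half of the queen's diploid genome, so on average they share half: r = 1/2.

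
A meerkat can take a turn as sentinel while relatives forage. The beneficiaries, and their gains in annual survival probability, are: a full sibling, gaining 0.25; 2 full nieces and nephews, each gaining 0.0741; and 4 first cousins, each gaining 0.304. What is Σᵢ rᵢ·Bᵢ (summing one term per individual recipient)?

0.31405

r to a full sibling = 1/2 (full sibs share both parents — two paths of length 2: r = 2·(1/2)^2 = 1/2).
r to a full niece or nephew = 0.25 (full aunt/uncle↔niece/nephew: two paths of length 3 through the shared grandparent pair: r = 2·(1/2)^3 = 1/4).
r to a first cousin = 0.125 (first cousins share one grandparent pair — two paths of length 4: r = 2·(1/2)^4 = 1/8).
Summing one r·B term per recipient: 1·0.5·0.25 + 2·0.25·0.0741 + 4·0.125·0.304 = 0.31405.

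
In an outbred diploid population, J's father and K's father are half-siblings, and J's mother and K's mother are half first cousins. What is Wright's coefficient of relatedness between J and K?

Relatedness sums over independent paths through distinct common ancestors.
J and K are related in two ways: half first cousins through their fathers (r = 1/16) and half second cousins through their mothers (r = 1/64).
r = 1/16 + 1/64 = 5/64 = 0.078125.

0.078125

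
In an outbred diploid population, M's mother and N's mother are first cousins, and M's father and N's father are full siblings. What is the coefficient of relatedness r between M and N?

With two independent routes of shared ancestry, r is the sum of the two contributions.
M and N are related in two ways: second cousins through their mothers (r = 1/32) and first cousins through their fathers (r = 1/8).
r = 1/32 + 1/8 = 5/32 = 0.15625.

0.15625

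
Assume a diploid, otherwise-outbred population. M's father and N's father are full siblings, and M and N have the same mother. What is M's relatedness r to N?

0.375

Wright's path rule: contributions from independent ancestry routes add.
M and N are related in two ways: first cousins through their fathers (r = 1/8) and half-sibs through their shared mother (r = 1/4).
r = 1/8 + 1/4 = 0.375.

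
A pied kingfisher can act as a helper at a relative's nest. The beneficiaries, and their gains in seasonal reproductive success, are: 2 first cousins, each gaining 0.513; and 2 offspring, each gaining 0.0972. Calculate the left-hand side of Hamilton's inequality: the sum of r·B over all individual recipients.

r to a first cousin = 0.125 (first cousins share one grandparent pair — two paths of length 4: r = 2·(1/2)^4 = 1/8).
r to an offspring = 1/2 (one parent–offspring link: r = (1/2)^1 = 1/2).
Summing one r·B term per recipient: 2·0.125·0.513 + 2·0.5·0.0972 = 0.22545.

0.22545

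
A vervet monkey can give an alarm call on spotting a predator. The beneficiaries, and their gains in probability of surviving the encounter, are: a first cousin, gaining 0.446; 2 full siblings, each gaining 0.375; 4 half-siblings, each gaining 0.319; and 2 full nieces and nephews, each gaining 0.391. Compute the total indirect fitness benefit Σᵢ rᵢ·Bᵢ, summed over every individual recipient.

r to a first cousin = 1/8 (first cousins share one grandparent pair — two paths of length 4: r = 2·(1/2)^4 = 1/8).
r to a full sibling = 1/2 (full sibs share both parents — two paths of length 2: r = 2·(1/2)^2 = 1/2).
r to a half-sibling = 1/4 (half-sibs share one parent — one path of length 2: r = (1/2)^2 = 1/4).
r to a full niece or nephew = 0.25 (full aunt/uncle↔niece/nephew: two paths of length 3 through the shared grandparent pair: r = 2·(1/2)^3 = 1/4).
Summing one r·B term per recipient: 1·0.125·0.446 + 2·0.5·0.375 + 4·0.25·0.319 + 2·0.25·0.391 = 0.94525.

0.94525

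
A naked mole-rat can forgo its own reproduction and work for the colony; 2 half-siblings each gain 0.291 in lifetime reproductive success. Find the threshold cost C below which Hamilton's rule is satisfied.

r to a half-sibling = 0.25 (half-sibs share one parent — one path of length 2: r = (1/2)^2 = 1/4).
Hamilton's rule: n·r·B > C, so the trait is favored while C < n·r·B = 2·0.25·0.291 = 0.1455.

0.1455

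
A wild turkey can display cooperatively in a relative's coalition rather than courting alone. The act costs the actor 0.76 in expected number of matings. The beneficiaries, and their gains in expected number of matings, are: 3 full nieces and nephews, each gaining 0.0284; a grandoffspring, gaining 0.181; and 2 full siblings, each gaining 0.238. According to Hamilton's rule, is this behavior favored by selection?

No

Hamilton's rule: the trait is favored when the sum of r·B over every recipient exceeds the actor's cost C.
r to a full niece or nephew = 1/4 (full aunt/uncle↔niece/nephew: two paths of length 3 through the shared grandparent pair: r = 2·(1/2)^3 = 1/4).
r to a grandoffspring = 0.25 (two parent–offspring links: r = (1/2)^2 = 1/4).
r to a full sibling = 1/2 (full sibs share both parents — two paths of length 2: r = 2·(1/2)^2 = 1/2).
Summing one r·B term per recipient: 3·0.25·0.0284 + 1·0.25·0.181 + 2·0.5·0.238 = 0.30455.
0.30455 < 0.76: the indirect benefit is less than the cost.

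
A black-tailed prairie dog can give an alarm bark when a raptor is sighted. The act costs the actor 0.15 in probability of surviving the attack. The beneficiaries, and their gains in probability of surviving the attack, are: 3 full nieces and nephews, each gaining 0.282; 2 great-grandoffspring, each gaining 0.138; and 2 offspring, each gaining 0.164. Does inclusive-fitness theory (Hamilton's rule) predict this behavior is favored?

Yes

Hamilton's rule: the trait is favored when the sum of r·B over every recipient exceeds the actor's cost C.
r to a full niece or nephew = 1/4 (full aunt/uncle↔niece/nephew: two paths of length 3 through the shared grandparent pair: r = 2·(1/2)^3 = 1/4).
r to a great-grandoffspring = 1/8 (three parent–offspring links: r = (1/2)^3 = 1/8).
r to an offspring = 1/2 (one parent–offspring link: r = (1/2)^1 = 1/2).
Summing one r·B term per recipient: 3·0.25·0.282 + 2·0.125·0.138 + 2·0.5·0.164 = 0.41.
0.41 > 0.15: the indirect benefit exceeds the cost.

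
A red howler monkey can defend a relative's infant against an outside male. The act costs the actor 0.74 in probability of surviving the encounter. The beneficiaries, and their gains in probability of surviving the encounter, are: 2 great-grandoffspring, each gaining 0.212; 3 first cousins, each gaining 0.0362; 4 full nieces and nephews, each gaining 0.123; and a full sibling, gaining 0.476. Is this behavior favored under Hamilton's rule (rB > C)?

No

Hamilton's rule: the trait is favored when the sum of r·B over every recipient exceeds the actor's cost C.
r to a great-grandoffspring = 1/8 (three parent–offspring links: r = (1/2)^3 = 1/8).
r to a first cousin = 1/8 (first cousins share one grandparent pair — two paths of length 4: r = 2·(1/2)^4 = 1/8).
r to a full niece or nephew = 0.25 (full aunt/uncle↔niece/nephew: two paths of length 3 through the shared grandparent pair: r = 2·(1/2)^3 = 1/4).
r to a full sibling = 1/2 (full sibs share both parents — two paths of length 2: r = 2·(1/2)^2 = 1/2).
Summing one r·B term per recipient: 2·0.125·0.212 + 3·0.125·0.0362 + 4·0.25·0.123 + 1·0.5·0.476 = 0.427575.
0.427575 < 0.74: the indirect benefit is less than the cost.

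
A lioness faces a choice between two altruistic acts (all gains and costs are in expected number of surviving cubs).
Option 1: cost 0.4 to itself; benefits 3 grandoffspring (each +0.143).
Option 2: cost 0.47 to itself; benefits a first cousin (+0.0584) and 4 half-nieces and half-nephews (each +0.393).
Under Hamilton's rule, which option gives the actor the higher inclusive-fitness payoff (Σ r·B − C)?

Option 2

Option 1: r to a grandoffspring = 0.25.
Option 1: Σ r·B − C = (3·0.25·0.143) − 0.4 = -0.29275.
Option 2: r to a first cousin = 0.125.
Option 2: r to a half-niece or half-nephew = 0.125.
Option 2: Σ r·B − C = (1·0.125·0.0584 + 4·0.125·0.393) − 0.47 = -0.2662.
Option 2 has the higher net inclusive-fitness payoff.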